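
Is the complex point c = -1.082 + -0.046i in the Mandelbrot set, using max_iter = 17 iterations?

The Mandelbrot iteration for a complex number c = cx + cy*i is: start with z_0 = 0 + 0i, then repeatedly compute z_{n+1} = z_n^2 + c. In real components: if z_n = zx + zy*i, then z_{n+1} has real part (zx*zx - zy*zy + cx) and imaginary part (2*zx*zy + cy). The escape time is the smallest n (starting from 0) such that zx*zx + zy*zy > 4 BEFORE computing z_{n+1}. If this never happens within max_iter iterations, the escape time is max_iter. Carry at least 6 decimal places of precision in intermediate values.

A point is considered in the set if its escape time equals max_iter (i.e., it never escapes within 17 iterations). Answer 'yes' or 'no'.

Answer: yes

Derivation:
z_0 = 0 + 0i, c = -1.0820 + -0.0460i
Iter 1: z = -1.0820 + -0.0460i, |z|^2 = 1.1728
Iter 2: z = 0.0866 + 0.0535i, |z|^2 = 0.0104
Iter 3: z = -1.0774 + -0.0367i, |z|^2 = 1.1621
Iter 4: z = 0.0774 + 0.0331i, |z|^2 = 0.0071
Iter 5: z = -1.0771 + -0.0409i, |z|^2 = 1.1618
Iter 6: z = 0.0765 + 0.0420i, |z|^2 = 0.0076
Iter 7: z = -1.0779 + -0.0396i, |z|^2 = 1.1635
Iter 8: z = 0.0783 + 0.0393i, |z|^2 = 0.0077
Iter 9: z = -1.0774 + -0.0398i, |z|^2 = 1.1624
Iter 10: z = 0.0772 + 0.0399i, |z|^2 = 0.0076
Iter 11: z = -1.0776 + -0.0398i, |z|^2 = 1.1629
Iter 12: z = 0.0777 + 0.0399i, |z|^2 = 0.0076
Iter 13: z = -1.0776 + -0.0398i, |z|^2 = 1.1627
Iter 14: z = 0.0775 + 0.0398i, |z|^2 = 0.0076
Iter 15: z = -1.0776 + -0.0398i, |z|^2 = 1.1627
Iter 16: z = 0.0776 + 0.0398i, |z|^2 = 0.0076
Did not escape in 17 iterations → in set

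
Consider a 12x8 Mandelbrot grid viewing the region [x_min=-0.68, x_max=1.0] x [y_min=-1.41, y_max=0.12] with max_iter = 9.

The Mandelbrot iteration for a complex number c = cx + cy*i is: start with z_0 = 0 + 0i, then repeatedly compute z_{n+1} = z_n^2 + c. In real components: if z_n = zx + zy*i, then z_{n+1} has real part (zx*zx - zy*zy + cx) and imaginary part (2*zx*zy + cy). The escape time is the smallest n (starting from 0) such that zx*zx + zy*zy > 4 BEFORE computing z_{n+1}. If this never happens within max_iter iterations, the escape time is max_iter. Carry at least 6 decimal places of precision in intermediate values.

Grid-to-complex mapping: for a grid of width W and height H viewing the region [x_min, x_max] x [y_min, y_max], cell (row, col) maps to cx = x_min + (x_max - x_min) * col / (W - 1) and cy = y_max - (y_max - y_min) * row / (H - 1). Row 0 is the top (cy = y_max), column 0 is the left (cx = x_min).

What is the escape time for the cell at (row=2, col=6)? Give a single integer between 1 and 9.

z_0 = 0 + 0i, c = 0.2364 + -0.3171i
Iter 1: z = 0.2364 + -0.3171i, |z|^2 = 0.1564
Iter 2: z = 0.1917 + -0.4671i, |z|^2 = 0.2549
Iter 3: z = 0.0549 + -0.4962i, |z|^2 = 0.2492
Iter 4: z = -0.0068 + -0.3717i, |z|^2 = 0.1382
Iter 5: z = 0.0983 + -0.3121i, |z|^2 = 0.1071
Iter 6: z = 0.1486 + -0.3785i, |z|^2 = 0.1653
Iter 7: z = 0.1152 + -0.4296i, |z|^2 = 0.1979
Iter 8: z = 0.0650 + -0.4161i, |z|^2 = 0.1774

Answer: 9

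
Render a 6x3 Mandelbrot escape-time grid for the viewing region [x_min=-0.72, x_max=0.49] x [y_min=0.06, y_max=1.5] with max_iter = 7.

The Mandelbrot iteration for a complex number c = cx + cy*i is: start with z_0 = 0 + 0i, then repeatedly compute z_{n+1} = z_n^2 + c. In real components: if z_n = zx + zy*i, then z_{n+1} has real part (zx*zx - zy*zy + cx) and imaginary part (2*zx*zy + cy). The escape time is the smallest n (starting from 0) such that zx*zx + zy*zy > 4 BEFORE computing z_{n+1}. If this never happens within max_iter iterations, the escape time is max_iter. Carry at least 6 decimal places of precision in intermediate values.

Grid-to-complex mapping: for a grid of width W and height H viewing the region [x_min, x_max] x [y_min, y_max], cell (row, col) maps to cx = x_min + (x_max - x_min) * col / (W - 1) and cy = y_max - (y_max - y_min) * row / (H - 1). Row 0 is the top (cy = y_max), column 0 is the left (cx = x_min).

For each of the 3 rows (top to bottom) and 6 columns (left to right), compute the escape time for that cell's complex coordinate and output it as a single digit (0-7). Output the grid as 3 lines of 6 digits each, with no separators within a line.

(row=0, col=0): c = -0.7200 + 1.5000i → escape time 2
(row=0, col=1): c = -0.4780 + 1.5000i → escape time 2
(row=0, col=2): c = -0.2360 + 1.5000i → escape time 2
(row=0, col=3): c = 0.0060 + 1.5000i → escape time 2
(row=0, col=4): c = 0.2480 + 1.5000i → escape time 2
(row=0, col=5): c = 0.4900 + 1.5000i → escape time 2
(row=1, col=0): c = -0.7200 + 0.7800i → escape time 4
(row=1, col=1): c = -0.4780 + 0.7800i → escape time 6
(row=1, col=2): c = -0.2360 + 0.7800i → escape time 7
(row=1, col=3): c = 0.0060 + 0.7800i → escape time 7
(row=1, col=4): c = 0.2480 + 0.7800i → escape time 5
(row=1, col=5): c = 0.4900 + 0.7800i → escape time 3
(row=2, col=0): c = -0.7200 + 0.0600i → escape time 7
(row=2, col=1): c = -0.4780 + 0.0600i → escape time 7
(row=2, col=2): c = -0.2360 + 0.0600i → escape time 7
(row=2, col=3): c = 0.0060 + 0.0600i → escape time 7
(row=2, col=4): c = 0.2480 + 0.0600i → escape time 7
(row=2, col=5): c = 0.4900 + 0.0600i → escape time 5

Answer: 222222
467753
777775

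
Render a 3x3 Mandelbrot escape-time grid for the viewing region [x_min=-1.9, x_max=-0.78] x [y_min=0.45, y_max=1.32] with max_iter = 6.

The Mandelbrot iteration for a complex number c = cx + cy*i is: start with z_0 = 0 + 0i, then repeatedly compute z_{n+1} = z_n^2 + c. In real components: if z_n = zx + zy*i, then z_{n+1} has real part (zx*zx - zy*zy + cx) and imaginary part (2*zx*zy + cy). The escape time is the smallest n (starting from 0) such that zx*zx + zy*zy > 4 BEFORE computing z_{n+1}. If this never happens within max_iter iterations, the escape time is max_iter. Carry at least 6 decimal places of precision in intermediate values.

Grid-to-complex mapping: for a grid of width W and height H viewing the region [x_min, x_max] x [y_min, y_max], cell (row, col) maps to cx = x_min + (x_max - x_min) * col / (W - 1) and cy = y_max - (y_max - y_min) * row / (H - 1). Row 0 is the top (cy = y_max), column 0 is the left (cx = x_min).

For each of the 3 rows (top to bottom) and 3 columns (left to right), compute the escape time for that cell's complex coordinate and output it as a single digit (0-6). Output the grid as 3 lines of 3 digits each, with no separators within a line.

(row=0, col=0): c = -1.9000 + 1.3200i → escape time 1
(row=0, col=1): c = -1.3400 + 1.3200i → escape time 2
(row=0, col=2): c = -0.7800 + 1.3200i → escape time 2
(row=1, col=0): c = -1.9000 + 0.8850i → escape time 1
(row=1, col=1): c = -1.3400 + 0.8850i → escape time 3
(row=1, col=2): c = -0.7800 + 0.8850i → escape time 4
(row=2, col=0): c = -1.9000 + 0.4500i → escape time 3
(row=2, col=1): c = -1.3400 + 0.4500i → escape time 4
(row=2, col=2): c = -0.7800 + 0.4500i → escape time 6

Answer: 122
134
346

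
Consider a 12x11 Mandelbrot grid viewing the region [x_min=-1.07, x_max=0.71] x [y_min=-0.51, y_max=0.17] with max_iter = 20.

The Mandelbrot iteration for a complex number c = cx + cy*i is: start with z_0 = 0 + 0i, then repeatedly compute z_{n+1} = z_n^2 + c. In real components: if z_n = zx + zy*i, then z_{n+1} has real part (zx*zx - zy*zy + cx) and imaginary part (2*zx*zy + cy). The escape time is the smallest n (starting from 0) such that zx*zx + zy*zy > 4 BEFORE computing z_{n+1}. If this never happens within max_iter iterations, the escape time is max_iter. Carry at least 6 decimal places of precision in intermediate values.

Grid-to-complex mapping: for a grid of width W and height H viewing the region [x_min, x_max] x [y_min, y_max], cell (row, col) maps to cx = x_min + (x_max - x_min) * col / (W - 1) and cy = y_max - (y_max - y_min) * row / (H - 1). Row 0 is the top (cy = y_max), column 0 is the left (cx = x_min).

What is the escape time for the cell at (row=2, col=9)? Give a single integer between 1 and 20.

Answer: 7

Derivation:
z_0 = 0 + 0i, c = 0.3864 + 0.0340i
Iter 1: z = 0.3864 + 0.0340i, |z|^2 = 0.1504
Iter 2: z = 0.5345 + 0.0603i, |z|^2 = 0.2893
Iter 3: z = 0.6684 + 0.0984i, |z|^2 = 0.4565
Iter 4: z = 0.8234 + 0.1656i, |z|^2 = 0.7055
Iter 5: z = 1.0370 + 0.3067i, |z|^2 = 1.1694
Iter 6: z = 1.3677 + 0.6701i, |z|^2 = 2.3195
Iter 7: z = 1.8079 + 1.8669i, |z|^2 = 6.7537
Escaped at iteration 7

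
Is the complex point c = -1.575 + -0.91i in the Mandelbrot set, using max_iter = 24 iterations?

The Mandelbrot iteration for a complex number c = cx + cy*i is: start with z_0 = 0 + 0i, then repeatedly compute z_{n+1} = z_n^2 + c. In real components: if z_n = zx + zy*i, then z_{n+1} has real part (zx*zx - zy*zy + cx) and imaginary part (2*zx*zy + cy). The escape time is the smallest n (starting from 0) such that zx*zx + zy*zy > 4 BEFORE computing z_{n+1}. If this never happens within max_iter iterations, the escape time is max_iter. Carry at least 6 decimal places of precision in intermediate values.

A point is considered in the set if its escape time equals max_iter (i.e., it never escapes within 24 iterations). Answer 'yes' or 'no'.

Answer: no

Derivation:
z_0 = 0 + 0i, c = -1.5750 + -0.9100i
Iter 1: z = -1.5750 + -0.9100i, |z|^2 = 3.3087
Iter 2: z = 0.0775 + 1.9565i, |z|^2 = 3.8339
Iter 3: z = -5.3969 + -0.6066i, |z|^2 = 29.4944
Escaped at iteration 3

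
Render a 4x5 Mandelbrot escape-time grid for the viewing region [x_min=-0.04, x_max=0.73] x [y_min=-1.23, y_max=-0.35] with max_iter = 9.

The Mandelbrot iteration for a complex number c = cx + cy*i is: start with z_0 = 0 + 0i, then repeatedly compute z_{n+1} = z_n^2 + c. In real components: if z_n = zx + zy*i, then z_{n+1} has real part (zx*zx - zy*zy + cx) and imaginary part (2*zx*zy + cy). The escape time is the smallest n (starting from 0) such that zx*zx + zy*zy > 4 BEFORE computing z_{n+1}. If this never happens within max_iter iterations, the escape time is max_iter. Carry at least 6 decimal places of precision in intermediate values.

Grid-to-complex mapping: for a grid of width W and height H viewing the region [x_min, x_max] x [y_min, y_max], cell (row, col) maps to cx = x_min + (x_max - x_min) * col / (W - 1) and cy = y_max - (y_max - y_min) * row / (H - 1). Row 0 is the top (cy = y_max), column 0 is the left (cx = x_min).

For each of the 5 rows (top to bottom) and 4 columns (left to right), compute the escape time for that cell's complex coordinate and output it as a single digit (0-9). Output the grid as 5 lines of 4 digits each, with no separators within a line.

(row=0, col=0): c = -0.0400 + -0.3500i → escape time 9
(row=0, col=1): c = 0.2167 + -0.3500i → escape time 9
(row=0, col=2): c = 0.4733 + -0.3500i → escape time 9
(row=0, col=3): c = 0.7300 + -0.3500i → escape time 3
(row=1, col=0): c = -0.0400 + -0.5700i → escape time 9
(row=1, col=1): c = 0.2167 + -0.5700i → escape time 9
(row=1, col=2): c = 0.4733 + -0.5700i → escape time 5
(row=1, col=3): c = 0.7300 + -0.5700i → escape time 3
(row=2, col=0): c = -0.0400 + -0.7900i → escape time 9
(row=2, col=1): c = 0.2167 + -0.7900i → escape time 5
(row=2, col=2): c = 0.4733 + -0.7900i → escape time 3
(row=2, col=3): c = 0.7300 + -0.7900i → escape time 2
(row=3, col=0): c = -0.0400 + -1.0100i → escape time 9
(row=3, col=1): c = 0.2167 + -1.0100i → escape time 4
(row=3, col=2): c = 0.4733 + -1.0100i → escape time 3
(row=3, col=3): c = 0.7300 + -1.0100i → escape time 2
(row=4, col=0): c = -0.0400 + -1.2300i → escape time 3
(row=4, col=1): c = 0.2167 + -1.2300i → escape time 2
(row=4, col=2): c = 0.4733 + -1.2300i → escape time 2
(row=4, col=3): c = 0.7300 + -1.2300i → escape time 2

Answer: 9993
9953
9532
9432
3222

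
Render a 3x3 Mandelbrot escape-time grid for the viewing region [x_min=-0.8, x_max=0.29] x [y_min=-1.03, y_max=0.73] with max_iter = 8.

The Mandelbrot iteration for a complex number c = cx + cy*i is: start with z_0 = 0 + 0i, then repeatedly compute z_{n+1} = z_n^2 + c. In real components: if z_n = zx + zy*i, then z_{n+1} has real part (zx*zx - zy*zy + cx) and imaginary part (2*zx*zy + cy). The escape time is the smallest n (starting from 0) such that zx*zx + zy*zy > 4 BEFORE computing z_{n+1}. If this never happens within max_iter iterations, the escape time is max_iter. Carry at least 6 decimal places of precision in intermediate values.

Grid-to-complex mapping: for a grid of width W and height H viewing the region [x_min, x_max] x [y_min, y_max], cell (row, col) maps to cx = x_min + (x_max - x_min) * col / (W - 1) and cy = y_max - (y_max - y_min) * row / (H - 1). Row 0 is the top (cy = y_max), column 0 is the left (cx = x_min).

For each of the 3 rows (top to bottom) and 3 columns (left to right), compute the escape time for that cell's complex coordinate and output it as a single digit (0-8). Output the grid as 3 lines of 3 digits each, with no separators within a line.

(row=0, col=0): c = -0.8000 + 0.7300i → escape time 4
(row=0, col=1): c = -0.2550 + 0.7300i → escape time 8
(row=0, col=2): c = 0.2900 + 0.7300i → escape time 6
(row=1, col=0): c = -0.8000 + -0.1500i → escape time 8
(row=1, col=1): c = -0.2550 + -0.1500i → escape time 8
(row=1, col=2): c = 0.2900 + -0.1500i → escape time 8
(row=2, col=0): c = -0.8000 + -1.0300i → escape time 3
(row=2, col=1): c = -0.2550 + -1.0300i → escape time 6
(row=2, col=2): c = 0.2900 + -1.0300i → escape time 3

Answer: 486
888
363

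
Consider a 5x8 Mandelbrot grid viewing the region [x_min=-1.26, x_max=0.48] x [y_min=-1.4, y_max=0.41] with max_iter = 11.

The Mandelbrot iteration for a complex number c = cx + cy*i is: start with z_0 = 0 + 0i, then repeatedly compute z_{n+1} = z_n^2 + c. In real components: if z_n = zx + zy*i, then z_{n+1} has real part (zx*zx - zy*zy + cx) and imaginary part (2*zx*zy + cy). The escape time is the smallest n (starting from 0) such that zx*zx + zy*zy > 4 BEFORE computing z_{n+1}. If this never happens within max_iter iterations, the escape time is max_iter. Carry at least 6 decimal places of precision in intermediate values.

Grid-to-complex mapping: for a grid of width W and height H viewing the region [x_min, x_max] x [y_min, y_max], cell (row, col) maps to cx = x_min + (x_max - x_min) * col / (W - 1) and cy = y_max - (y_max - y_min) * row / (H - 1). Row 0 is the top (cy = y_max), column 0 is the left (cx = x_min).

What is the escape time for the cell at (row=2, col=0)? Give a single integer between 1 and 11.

z_0 = 0 + 0i, c = -1.2600 + -0.1071i
Iter 1: z = -1.2600 + -0.1071i, |z|^2 = 1.5991
Iter 2: z = 0.3161 + 0.1629i, |z|^2 = 0.1265
Iter 3: z = -1.1866 + -0.0042i, |z|^2 = 1.4080
Iter 4: z = 0.1480 + -0.0972i, |z|^2 = 0.0314
Iter 5: z = -1.2476 + -0.1359i, |z|^2 = 1.5749
Iter 6: z = 0.2779 + 0.2320i, |z|^2 = 0.1311
Iter 7: z = -1.2366 + 0.0218i, |z|^2 = 1.5296
Iter 8: z = 0.2687 + -0.1611i, |z|^2 = 0.0981
Iter 9: z = -1.2138 + -0.1937i, |z|^2 = 1.5108
Iter 10: z = 0.1757 + 0.3630i, |z|^2 = 0.1627

Answer: 11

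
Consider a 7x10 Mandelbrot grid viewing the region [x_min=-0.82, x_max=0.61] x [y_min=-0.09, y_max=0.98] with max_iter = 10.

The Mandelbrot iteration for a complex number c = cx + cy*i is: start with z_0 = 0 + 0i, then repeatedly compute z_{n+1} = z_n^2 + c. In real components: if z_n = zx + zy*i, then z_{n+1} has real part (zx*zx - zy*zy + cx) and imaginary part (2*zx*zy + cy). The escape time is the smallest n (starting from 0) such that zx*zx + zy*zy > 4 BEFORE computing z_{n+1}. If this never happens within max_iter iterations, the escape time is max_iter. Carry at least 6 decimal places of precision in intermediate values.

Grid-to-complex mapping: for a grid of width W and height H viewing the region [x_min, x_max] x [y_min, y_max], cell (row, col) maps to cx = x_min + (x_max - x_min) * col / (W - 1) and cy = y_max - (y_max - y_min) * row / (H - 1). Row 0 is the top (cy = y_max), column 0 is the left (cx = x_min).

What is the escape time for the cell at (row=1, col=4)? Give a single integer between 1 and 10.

Answer: 5

Derivation:
z_0 = 0 + 0i, c = 0.1333 + 0.8611i
Iter 1: z = 0.1333 + 0.8611i, |z|^2 = 0.7593
Iter 2: z = -0.5904 + 1.0907i, |z|^2 = 1.5383
Iter 3: z = -0.7078 + -0.4268i, |z|^2 = 0.6832
Iter 4: z = 0.4521 + 1.4654i, |z|^2 = 2.3517
Iter 5: z = -1.8095 + 2.1862i, |z|^2 = 8.0537
Escaped at iteration 5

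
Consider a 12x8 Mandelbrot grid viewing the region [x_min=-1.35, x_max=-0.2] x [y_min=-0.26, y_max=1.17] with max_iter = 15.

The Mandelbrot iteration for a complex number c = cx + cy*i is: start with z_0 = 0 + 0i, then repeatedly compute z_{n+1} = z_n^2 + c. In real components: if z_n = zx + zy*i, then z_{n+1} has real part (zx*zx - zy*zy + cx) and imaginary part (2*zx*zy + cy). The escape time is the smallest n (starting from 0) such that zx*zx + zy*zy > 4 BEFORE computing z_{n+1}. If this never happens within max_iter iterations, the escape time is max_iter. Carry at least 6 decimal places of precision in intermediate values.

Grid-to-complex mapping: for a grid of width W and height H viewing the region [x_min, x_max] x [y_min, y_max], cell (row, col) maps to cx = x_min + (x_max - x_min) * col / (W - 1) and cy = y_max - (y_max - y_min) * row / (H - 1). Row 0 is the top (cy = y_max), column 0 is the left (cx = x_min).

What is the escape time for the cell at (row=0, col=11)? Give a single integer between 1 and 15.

Answer: 4

Derivation:
z_0 = 0 + 0i, c = -0.2000 + 1.1700i
Iter 1: z = -0.2000 + 1.1700i, |z|^2 = 1.4089
Iter 2: z = -1.5289 + 0.7020i, |z|^2 = 2.8303
Iter 3: z = 1.6447 + -0.9766i, |z|^2 = 3.6588
Iter 4: z = 1.5514 + -2.0424i, |z|^2 = 6.5784
Escaped at iteration 4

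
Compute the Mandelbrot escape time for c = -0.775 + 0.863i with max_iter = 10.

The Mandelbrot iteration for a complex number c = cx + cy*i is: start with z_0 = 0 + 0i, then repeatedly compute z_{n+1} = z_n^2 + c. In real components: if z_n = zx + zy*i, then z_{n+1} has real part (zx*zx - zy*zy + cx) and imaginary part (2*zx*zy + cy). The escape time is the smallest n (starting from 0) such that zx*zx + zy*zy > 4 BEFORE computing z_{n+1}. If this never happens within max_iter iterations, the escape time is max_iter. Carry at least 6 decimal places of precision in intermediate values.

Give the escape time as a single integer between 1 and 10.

Answer: 4

Derivation:
z_0 = 0 + 0i, c = -0.7750 + 0.8630i
Iter 1: z = -0.7750 + 0.8630i, |z|^2 = 1.3454
Iter 2: z = -0.9191 + -0.4747i, |z|^2 = 1.0701
Iter 3: z = -0.1555 + 1.7355i, |z|^2 = 3.0363
Iter 4: z = -3.7629 + 0.3234i, |z|^2 = 14.2643
Escaped at iteration 4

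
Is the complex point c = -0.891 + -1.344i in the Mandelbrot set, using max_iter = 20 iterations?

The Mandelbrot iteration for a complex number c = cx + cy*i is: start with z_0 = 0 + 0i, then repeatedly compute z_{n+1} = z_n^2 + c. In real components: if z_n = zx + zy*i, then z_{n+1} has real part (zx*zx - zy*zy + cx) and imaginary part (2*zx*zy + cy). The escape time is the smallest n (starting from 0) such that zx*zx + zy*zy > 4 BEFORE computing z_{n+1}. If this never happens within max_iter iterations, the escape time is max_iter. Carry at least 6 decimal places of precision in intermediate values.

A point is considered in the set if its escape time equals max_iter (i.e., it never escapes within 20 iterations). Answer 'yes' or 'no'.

Answer: no

Derivation:
z_0 = 0 + 0i, c = -0.8910 + -1.3440i
Iter 1: z = -0.8910 + -1.3440i, |z|^2 = 2.6002
Iter 2: z = -1.9035 + 1.0510i, |z|^2 = 4.7278
Escaped at iteration 2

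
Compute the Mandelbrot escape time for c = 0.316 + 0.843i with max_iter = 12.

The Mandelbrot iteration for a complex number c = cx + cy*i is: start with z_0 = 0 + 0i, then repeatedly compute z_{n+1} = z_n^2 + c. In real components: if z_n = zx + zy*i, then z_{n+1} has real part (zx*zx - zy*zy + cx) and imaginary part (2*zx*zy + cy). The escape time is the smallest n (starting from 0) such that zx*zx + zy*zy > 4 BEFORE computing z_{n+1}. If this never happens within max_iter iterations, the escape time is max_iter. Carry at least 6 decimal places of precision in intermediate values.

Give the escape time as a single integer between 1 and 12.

z_0 = 0 + 0i, c = 0.3160 + 0.8430i
Iter 1: z = 0.3160 + 0.8430i, |z|^2 = 0.8105
Iter 2: z = -0.2948 + 1.3758i, |z|^2 = 1.9797
Iter 3: z = -1.4899 + 0.0319i, |z|^2 = 2.2207
Iter 4: z = 2.5347 + 0.7481i, |z|^2 = 6.9841
Escaped at iteration 4

Answer: 4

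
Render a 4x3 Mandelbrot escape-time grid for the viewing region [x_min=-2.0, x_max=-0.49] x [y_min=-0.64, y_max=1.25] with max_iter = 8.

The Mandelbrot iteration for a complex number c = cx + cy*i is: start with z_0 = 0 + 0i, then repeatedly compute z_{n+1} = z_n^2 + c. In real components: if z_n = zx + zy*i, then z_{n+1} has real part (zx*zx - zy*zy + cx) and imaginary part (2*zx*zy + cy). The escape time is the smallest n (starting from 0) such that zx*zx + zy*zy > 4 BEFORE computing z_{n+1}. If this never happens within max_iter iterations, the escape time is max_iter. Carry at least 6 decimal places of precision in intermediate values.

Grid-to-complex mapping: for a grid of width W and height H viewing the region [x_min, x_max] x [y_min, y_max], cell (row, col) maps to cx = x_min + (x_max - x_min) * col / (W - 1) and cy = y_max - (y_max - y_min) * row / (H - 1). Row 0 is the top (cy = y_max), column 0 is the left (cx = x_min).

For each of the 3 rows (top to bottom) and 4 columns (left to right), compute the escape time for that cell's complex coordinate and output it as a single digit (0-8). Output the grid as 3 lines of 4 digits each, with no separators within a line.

(row=0, col=0): c = -2.0000 + 1.2500i → escape time 1
(row=0, col=1): c = -1.4967 + 1.2500i → escape time 2
(row=0, col=2): c = -0.9933 + 1.2500i → escape time 3
(row=0, col=3): c = -0.4900 + 1.2500i → escape time 3
(row=1, col=0): c = -2.0000 + 0.3050i → escape time 1
(row=1, col=1): c = -1.4967 + 0.3050i → escape time 5
(row=1, col=2): c = -0.9933 + 0.3050i → escape time 8
(row=1, col=3): c = -0.4900 + 0.3050i → escape time 8
(row=2, col=0): c = -2.0000 + -0.6400i → escape time 1
(row=2, col=1): c = -1.4967 + -0.6400i → escape time 3
(row=2, col=2): c = -0.9933 + -0.6400i → escape time 4
(row=2, col=3): c = -0.4900 + -0.6400i → escape time 8

Answer: 1233
1588
1348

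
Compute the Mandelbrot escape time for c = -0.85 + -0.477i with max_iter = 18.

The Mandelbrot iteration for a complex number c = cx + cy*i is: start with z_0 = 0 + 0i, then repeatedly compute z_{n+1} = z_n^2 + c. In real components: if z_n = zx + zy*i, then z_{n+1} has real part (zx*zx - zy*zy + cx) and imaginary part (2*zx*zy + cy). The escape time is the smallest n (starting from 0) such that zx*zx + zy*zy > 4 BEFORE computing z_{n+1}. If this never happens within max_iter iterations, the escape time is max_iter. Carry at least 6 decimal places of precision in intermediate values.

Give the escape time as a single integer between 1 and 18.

Answer: 6

Derivation:
z_0 = 0 + 0i, c = -0.8500 + -0.4770i
Iter 1: z = -0.8500 + -0.4770i, |z|^2 = 0.9500
Iter 2: z = -0.3550 + 0.3339i, |z|^2 = 0.2375
Iter 3: z = -0.8354 + -0.7141i, |z|^2 = 1.2079
Iter 4: z = -0.6620 + 0.7162i, |z|^2 = 0.9511
Iter 5: z = -0.9247 + -1.4251i, |z|^2 = 2.8861
Iter 6: z = -2.0259 + 2.1586i, |z|^2 = 8.7642
Escaped at iteration 6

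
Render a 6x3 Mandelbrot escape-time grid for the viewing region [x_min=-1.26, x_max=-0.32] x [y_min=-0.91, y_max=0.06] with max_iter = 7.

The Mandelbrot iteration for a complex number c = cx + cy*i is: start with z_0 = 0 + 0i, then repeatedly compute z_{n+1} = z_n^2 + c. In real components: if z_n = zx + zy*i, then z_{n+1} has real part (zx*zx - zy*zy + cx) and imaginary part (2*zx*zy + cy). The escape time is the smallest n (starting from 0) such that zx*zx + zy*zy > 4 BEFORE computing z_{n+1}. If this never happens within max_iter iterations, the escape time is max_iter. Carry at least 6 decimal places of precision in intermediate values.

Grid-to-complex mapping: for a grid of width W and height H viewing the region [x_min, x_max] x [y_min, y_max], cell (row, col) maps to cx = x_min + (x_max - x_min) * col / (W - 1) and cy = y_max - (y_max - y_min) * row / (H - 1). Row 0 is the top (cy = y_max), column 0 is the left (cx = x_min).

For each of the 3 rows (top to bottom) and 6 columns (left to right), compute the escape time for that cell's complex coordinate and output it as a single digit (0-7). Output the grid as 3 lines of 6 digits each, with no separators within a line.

Answer: 777777
766777
333445

Derivation:
(row=0, col=0): c = -1.2600 + 0.0600i → escape time 7
(row=0, col=1): c = -1.0720 + 0.0600i → escape time 7
(row=0, col=2): c = -0.8840 + 0.0600i → escape time 7
(row=0, col=3): c = -0.6960 + 0.0600i → escape time 7
(row=0, col=4): c = -0.5080 + 0.0600i → escape time 7
(row=0, col=5): c = -0.3200 + 0.0600i → escape time 7
(row=1, col=0): c = -1.2600 + -0.4250i → escape time 7
(row=1, col=1): c = -1.0720 + -0.4250i → escape time 6
(row=1, col=2): c = -0.8840 + -0.4250i → escape time 6
(row=1, col=3): c = -0.6960 + -0.4250i → escape time 7
(row=1, col=4): c = -0.5080 + -0.4250i → escape time 7
(row=1, col=5): c = -0.3200 + -0.4250i → escape time 7
(row=2, col=0): c = -1.2600 + -0.9100i → escape time 3
(row=2, col=1): c = -1.0720 + -0.9100i → escape time 3
(row=2, col=2): c = -0.8840 + -0.9100i → escape time 3
(row=2, col=3): c = -0.6960 + -0.9100i → escape time 4
(row=2, col=4): c = -0.5080 + -0.9100i → escape time 4
(row=2, col=5): c = -0.3200 + -0.9100i → escape time 5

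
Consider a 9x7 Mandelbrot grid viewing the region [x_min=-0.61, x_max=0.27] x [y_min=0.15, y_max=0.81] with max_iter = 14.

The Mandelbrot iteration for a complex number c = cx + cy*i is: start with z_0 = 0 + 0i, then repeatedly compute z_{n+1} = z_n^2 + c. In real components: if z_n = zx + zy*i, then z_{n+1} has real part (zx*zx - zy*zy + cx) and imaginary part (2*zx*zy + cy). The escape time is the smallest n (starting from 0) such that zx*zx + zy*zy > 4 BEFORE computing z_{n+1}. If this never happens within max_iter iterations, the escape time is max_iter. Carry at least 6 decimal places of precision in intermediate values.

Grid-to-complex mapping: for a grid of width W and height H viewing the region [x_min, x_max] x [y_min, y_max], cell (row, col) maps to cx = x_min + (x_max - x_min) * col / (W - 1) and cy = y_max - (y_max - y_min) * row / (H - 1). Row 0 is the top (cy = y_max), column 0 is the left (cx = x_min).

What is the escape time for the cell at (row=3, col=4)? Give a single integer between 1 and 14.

z_0 = 0 + 0i, c = -0.1700 + 0.4800i
Iter 1: z = -0.1700 + 0.4800i, |z|^2 = 0.2593
Iter 2: z = -0.3715 + 0.3168i, |z|^2 = 0.2384
Iter 3: z = -0.1323 + 0.2446i, |z|^2 = 0.0774
Iter 4: z = -0.2123 + 0.4152i, |z|^2 = 0.2175
Iter 5: z = -0.2974 + 0.3037i, |z|^2 = 0.1806
Iter 6: z = -0.1738 + 0.2994i, |z|^2 = 0.1198
Iter 7: z = -0.2294 + 0.3759i, |z|^2 = 0.1940
Iter 8: z = -0.2587 + 0.3075i, |z|^2 = 0.1615
Iter 9: z = -0.1976 + 0.3209i, |z|^2 = 0.1420
Iter 10: z = -0.2339 + 0.3532i, |z|^2 = 0.1794
Iter 11: z = -0.2400 + 0.3148i, |z|^2 = 0.1567
Iter 12: z = -0.2115 + 0.3289i, |z|^2 = 0.1529
Iter 13: z = -0.2335 + 0.3409i, |z|^2 = 0.1707

Answer: 14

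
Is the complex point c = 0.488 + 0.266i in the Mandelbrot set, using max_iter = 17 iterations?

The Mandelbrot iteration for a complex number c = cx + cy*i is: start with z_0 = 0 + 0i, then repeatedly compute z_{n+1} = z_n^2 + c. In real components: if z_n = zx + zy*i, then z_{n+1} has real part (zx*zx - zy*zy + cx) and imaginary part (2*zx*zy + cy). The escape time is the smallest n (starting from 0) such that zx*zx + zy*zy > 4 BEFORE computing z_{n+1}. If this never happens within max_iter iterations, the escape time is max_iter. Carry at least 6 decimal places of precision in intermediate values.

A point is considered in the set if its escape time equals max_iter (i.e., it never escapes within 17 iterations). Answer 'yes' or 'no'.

z_0 = 0 + 0i, c = 0.4880 + 0.2660i
Iter 1: z = 0.4880 + 0.2660i, |z|^2 = 0.3089
Iter 2: z = 0.6554 + 0.5256i, |z|^2 = 0.7058
Iter 3: z = 0.6413 + 0.9550i, |z|^2 = 1.3232
Iter 4: z = -0.0127 + 1.4908i, |z|^2 = 2.2225
Iter 5: z = -1.7342 + 0.2280i, |z|^2 = 3.0595
Iter 6: z = 3.4435 + -0.5248i, |z|^2 = 12.1332
Escaped at iteration 6

Answer: no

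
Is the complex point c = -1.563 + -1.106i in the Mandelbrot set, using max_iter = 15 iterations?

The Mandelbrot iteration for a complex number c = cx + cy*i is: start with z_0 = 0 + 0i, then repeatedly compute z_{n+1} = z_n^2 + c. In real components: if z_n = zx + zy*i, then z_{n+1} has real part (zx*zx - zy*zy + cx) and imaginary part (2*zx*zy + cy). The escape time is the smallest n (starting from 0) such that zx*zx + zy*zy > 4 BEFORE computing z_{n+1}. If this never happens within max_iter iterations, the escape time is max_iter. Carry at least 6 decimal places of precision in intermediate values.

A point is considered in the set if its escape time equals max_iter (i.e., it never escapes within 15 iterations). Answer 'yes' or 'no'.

Answer: no

Derivation:
z_0 = 0 + 0i, c = -1.5630 + -1.1060i
Iter 1: z = -1.5630 + -1.1060i, |z|^2 = 3.6662
Iter 2: z = -0.3433 + 2.3514i, |z|^2 = 5.6467
Escaped at iteration 2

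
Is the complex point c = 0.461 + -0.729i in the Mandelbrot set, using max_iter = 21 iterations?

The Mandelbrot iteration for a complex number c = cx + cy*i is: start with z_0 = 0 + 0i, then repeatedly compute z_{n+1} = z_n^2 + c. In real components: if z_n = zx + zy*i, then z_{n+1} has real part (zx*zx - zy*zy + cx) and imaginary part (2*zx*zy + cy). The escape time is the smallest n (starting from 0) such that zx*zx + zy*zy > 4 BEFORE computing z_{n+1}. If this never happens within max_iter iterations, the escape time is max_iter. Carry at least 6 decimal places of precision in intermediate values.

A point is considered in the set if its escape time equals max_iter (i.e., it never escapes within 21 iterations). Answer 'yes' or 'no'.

Answer: no

Derivation:
z_0 = 0 + 0i, c = 0.4610 + -0.7290i
Iter 1: z = 0.4610 + -0.7290i, |z|^2 = 0.7440
Iter 2: z = 0.1421 + -1.4011i, |z|^2 = 1.9834
Iter 3: z = -1.4820 + -1.1271i, |z|^2 = 3.4668
Iter 4: z = 1.3869 + 2.6119i, |z|^2 = 8.7452
Escaped at iteration 4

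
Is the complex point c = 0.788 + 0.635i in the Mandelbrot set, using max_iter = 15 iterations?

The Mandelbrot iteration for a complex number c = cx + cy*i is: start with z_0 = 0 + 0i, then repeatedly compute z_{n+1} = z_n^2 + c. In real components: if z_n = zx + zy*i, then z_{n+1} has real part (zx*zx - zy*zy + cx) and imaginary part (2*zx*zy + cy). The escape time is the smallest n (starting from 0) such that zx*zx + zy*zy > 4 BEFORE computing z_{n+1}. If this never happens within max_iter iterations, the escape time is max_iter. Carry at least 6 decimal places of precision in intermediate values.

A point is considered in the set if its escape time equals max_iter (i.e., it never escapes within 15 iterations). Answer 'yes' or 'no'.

z_0 = 0 + 0i, c = 0.7880 + 0.6350i
Iter 1: z = 0.7880 + 0.6350i, |z|^2 = 1.0242
Iter 2: z = 1.0057 + 1.6358i, |z|^2 = 3.6872
Iter 3: z = -0.8762 + 3.9252i, |z|^2 = 16.1752
Escaped at iteration 3

Answer: no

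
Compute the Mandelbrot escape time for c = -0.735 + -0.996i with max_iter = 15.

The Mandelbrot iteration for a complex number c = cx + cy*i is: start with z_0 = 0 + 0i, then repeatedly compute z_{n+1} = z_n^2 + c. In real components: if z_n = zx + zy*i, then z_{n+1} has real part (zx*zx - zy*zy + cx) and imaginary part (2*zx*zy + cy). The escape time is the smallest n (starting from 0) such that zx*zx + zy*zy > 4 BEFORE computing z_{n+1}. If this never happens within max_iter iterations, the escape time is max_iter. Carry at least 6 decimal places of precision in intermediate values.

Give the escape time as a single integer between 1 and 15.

Answer: 3

Derivation:
z_0 = 0 + 0i, c = -0.7350 + -0.9960i
Iter 1: z = -0.7350 + -0.9960i, |z|^2 = 1.5322
Iter 2: z = -1.1868 + 0.4681i, |z|^2 = 1.6276
Iter 3: z = 0.4543 + -2.1071i, |z|^2 = 4.6464
Escaped at iteration 3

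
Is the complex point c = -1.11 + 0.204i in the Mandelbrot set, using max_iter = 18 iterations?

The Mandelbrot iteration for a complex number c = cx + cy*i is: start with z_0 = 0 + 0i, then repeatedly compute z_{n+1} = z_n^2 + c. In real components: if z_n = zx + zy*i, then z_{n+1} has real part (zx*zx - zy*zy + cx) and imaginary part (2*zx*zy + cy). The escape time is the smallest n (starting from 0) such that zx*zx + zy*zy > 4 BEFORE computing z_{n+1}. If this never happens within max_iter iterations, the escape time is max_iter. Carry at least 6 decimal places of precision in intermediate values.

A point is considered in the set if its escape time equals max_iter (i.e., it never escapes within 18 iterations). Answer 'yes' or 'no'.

Answer: yes

Derivation:
z_0 = 0 + 0i, c = -1.1100 + 0.2040i
Iter 1: z = -1.1100 + 0.2040i, |z|^2 = 1.2737
Iter 2: z = 0.0805 + -0.2489i, |z|^2 = 0.0684
Iter 3: z = -1.1655 + 0.1639i, |z|^2 = 1.3852
Iter 4: z = 0.2214 + -0.1781i, |z|^2 = 0.0808
Iter 5: z = -1.0927 + 0.1251i, |z|^2 = 1.2096
Iter 6: z = 0.0683 + -0.0694i, |z|^2 = 0.0095
Iter 7: z = -1.1101 + 0.1945i, |z|^2 = 1.2703
Iter 8: z = 0.0846 + -0.2279i, |z|^2 = 0.0591
Iter 9: z = -1.1548 + 0.1654i, |z|^2 = 1.3609
Iter 10: z = 0.1961 + -0.1781i, |z|^2 = 0.0702
Iter 11: z = -1.1033 + 0.1341i, |z|^2 = 1.2352
Iter 12: z = 0.0892 + -0.0920i, |z|^2 = 0.0164
Iter 13: z = -1.1105 + 0.1876i, |z|^2 = 1.2684
Iter 14: z = 0.0880 + -0.2126i, |z|^2 = 0.0530
Iter 15: z = -1.1475 + 0.1666i, |z|^2 = 1.3444
Iter 16: z = 0.1789 + -0.1782i, |z|^2 = 0.0638
Iter 17: z = -1.1097 + 0.1402i, |z|^2 = 1.2512
Did not escape in 18 iterations → in set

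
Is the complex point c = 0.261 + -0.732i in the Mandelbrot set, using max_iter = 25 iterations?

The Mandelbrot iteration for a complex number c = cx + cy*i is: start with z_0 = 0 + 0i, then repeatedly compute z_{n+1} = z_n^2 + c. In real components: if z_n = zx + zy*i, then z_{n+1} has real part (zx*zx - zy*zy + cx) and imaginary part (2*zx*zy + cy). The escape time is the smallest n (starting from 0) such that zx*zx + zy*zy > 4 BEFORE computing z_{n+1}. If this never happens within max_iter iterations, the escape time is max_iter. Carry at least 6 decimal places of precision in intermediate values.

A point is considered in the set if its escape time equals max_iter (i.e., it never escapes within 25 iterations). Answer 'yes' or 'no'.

Answer: no

Derivation:
z_0 = 0 + 0i, c = 0.2610 + -0.7320i
Iter 1: z = 0.2610 + -0.7320i, |z|^2 = 0.6039
Iter 2: z = -0.2067 + -1.1141i, |z|^2 = 1.2840
Iter 3: z = -0.9375 + -0.2714i, |z|^2 = 0.9526
Iter 4: z = 1.0662 + -0.2231i, |z|^2 = 1.1866
Iter 5: z = 1.3481 + -1.2077i, |z|^2 = 3.2760
Iter 6: z = 0.6198 + -3.9882i, |z|^2 = 16.2902
Escaped at iteration 6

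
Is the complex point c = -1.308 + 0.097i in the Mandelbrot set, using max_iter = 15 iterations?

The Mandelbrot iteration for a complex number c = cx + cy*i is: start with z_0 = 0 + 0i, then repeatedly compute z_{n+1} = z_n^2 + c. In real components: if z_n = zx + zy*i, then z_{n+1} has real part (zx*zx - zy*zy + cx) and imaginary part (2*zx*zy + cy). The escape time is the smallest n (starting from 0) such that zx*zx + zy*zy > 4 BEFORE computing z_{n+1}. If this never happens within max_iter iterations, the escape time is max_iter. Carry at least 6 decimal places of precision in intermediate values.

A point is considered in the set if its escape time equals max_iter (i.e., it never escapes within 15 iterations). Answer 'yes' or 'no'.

Answer: yes

Derivation:
z_0 = 0 + 0i, c = -1.3080 + 0.0970i
Iter 1: z = -1.3080 + 0.0970i, |z|^2 = 1.7203
Iter 2: z = 0.3935 + -0.1568i, |z|^2 = 0.1794
Iter 3: z = -1.1778 + -0.0263i, |z|^2 = 1.3878
Iter 4: z = 0.0784 + 0.1591i, |z|^2 = 0.0315
Iter 5: z = -1.3272 + 0.1220i, |z|^2 = 1.7762
Iter 6: z = 0.4385 + -0.2267i, |z|^2 = 0.2436
Iter 7: z = -1.1671 + -0.1018i, |z|^2 = 1.3726
Iter 8: z = 0.0439 + 0.3346i, |z|^2 = 0.1139
Iter 9: z = -1.4180 + 0.1264i, |z|^2 = 2.0268
Iter 10: z = 0.6869 + -0.2614i, |z|^2 = 0.5401
Iter 11: z = -0.9045 + -0.2621i, |z|^2 = 0.8868
Iter 12: z = -0.5586 + 0.5711i, |z|^2 = 0.6381
Iter 13: z = -1.3222 + -0.5410i, |z|^2 = 2.0408
Iter 14: z = 0.1475 + 1.5275i, |z|^2 = 2.3550
Did not escape in 15 iterations → in set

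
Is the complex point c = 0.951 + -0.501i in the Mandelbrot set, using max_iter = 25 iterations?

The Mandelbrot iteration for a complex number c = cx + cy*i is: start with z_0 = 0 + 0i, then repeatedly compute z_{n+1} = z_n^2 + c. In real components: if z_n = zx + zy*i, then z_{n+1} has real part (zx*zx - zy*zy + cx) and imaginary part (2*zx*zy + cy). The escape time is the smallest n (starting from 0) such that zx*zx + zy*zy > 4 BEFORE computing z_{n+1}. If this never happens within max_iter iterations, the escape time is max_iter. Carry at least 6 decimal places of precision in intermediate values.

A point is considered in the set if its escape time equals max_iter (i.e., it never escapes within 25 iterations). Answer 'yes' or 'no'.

z_0 = 0 + 0i, c = 0.9510 + -0.5010i
Iter 1: z = 0.9510 + -0.5010i, |z|^2 = 1.1554
Iter 2: z = 1.6044 + -1.4539i, |z|^2 = 4.6879
Escaped at iteration 2

Answer: no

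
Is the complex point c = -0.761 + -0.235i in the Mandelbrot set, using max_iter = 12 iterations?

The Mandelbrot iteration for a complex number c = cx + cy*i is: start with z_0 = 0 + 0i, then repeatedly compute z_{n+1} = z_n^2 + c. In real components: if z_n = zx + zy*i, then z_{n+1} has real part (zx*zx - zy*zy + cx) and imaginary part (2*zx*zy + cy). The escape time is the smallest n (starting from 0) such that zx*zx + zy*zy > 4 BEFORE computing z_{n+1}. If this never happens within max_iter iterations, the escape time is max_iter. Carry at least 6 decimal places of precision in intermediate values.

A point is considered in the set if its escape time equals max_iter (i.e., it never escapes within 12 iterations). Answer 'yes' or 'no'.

Answer: yes

Derivation:
z_0 = 0 + 0i, c = -0.7610 + -0.2350i
Iter 1: z = -0.7610 + -0.2350i, |z|^2 = 0.6343
Iter 2: z = -0.2371 + 0.1227i, |z|^2 = 0.0713
Iter 3: z = -0.7198 + -0.2932i, |z|^2 = 0.6041
Iter 4: z = -0.3288 + 0.1871i, |z|^2 = 0.1431
Iter 5: z = -0.6879 + -0.3580i, |z|^2 = 0.6014
Iter 6: z = -0.4160 + 0.2575i, |z|^2 = 0.2394
Iter 7: z = -0.6543 + -0.4493i, |z|^2 = 0.6299
Iter 8: z = -0.5348 + 0.3529i, |z|^2 = 0.4105
Iter 9: z = -0.5996 + -0.6124i, |z|^2 = 0.7346
Iter 10: z = -0.7766 + 0.4994i, |z|^2 = 0.8525
Iter 11: z = -0.4073 + -1.0106i, |z|^2 = 1.1873
Did not escape in 12 iterations → in set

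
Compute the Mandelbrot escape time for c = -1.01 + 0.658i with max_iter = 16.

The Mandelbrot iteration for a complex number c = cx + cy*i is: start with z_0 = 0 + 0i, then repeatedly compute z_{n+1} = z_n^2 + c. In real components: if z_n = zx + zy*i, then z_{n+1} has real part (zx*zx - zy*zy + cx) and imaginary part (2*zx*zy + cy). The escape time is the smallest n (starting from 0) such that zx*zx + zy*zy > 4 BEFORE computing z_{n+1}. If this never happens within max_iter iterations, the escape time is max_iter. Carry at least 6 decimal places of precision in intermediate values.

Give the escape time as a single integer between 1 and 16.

z_0 = 0 + 0i, c = -1.0100 + 0.6580i
Iter 1: z = -1.0100 + 0.6580i, |z|^2 = 1.4531
Iter 2: z = -0.4229 + -0.6712i, |z|^2 = 0.6293
Iter 3: z = -1.2816 + 1.2256i, |z|^2 = 3.1447
Iter 4: z = -0.8695 + -2.4836i, |z|^2 = 6.9244
Escaped at iteration 4

Answer: 4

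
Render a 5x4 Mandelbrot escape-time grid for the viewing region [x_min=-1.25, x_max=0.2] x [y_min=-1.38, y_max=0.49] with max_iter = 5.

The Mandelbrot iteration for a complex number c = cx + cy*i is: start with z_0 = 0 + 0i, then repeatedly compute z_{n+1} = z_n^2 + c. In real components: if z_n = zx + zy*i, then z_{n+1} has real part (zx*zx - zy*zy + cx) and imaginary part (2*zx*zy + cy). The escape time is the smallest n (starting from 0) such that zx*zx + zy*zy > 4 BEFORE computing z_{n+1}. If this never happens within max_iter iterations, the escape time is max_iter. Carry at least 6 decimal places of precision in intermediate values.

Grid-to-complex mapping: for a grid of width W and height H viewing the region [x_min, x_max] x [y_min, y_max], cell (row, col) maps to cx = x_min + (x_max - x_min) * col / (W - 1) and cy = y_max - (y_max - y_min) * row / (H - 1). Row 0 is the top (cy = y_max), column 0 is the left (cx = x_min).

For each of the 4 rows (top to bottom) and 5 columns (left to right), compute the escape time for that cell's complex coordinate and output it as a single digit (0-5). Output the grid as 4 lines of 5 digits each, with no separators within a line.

(row=0, col=0): c = -1.2500 + 0.4900i → escape time 5
(row=0, col=1): c = -0.8875 + 0.4900i → escape time 5
(row=0, col=2): c = -0.5250 + 0.4900i → escape time 5
(row=0, col=3): c = -0.1625 + 0.4900i → escape time 5
(row=0, col=4): c = 0.2000 + 0.4900i → escape time 5
(row=1, col=0): c = -1.2500 + -0.1333i → escape time 5
(row=1, col=1): c = -0.8875 + -0.1333i → escape time 5
(row=1, col=2): c = -0.5250 + -0.1333i → escape time 5
(row=1, col=3): c = -0.1625 + -0.1333i → escape time 5
(row=1, col=4): c = 0.2000 + -0.1333i → escape time 5
(row=2, col=0): c = -1.2500 + -0.7567i → escape time 3
(row=2, col=1): c = -0.8875 + -0.7567i → escape time 4
(row=2, col=2): c = -0.5250 + -0.7567i → escape time 5
(row=2, col=3): c = -0.1625 + -0.7567i → escape time 5
(row=2, col=4): c = 0.2000 + -0.7567i → escape time 5
(row=3, col=0): c = -1.2500 + -1.3800i → escape time 2
(row=3, col=1): c = -0.8875 + -1.3800i → escape time 2
(row=3, col=2): c = -0.5250 + -1.3800i → escape time 2
(row=3, col=3): c = -0.1625 + -1.3800i → escape time 2
(row=3, col=4): c = 0.2000 + -1.3800i → escape time 2

Answer: 55555
55555
34555
22222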